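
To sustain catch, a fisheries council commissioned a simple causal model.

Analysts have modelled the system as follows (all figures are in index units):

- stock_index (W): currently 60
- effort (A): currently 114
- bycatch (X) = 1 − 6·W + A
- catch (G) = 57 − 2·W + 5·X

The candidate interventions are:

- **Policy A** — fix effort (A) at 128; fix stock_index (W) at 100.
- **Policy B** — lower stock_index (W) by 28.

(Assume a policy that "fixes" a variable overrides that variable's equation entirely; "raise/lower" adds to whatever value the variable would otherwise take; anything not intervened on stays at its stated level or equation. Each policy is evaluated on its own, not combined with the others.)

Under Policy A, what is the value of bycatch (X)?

-471

Policy A (A := 128, W := 100):
  W = 100
  A = 128
  X = 1 − 6·100 + 128 = -471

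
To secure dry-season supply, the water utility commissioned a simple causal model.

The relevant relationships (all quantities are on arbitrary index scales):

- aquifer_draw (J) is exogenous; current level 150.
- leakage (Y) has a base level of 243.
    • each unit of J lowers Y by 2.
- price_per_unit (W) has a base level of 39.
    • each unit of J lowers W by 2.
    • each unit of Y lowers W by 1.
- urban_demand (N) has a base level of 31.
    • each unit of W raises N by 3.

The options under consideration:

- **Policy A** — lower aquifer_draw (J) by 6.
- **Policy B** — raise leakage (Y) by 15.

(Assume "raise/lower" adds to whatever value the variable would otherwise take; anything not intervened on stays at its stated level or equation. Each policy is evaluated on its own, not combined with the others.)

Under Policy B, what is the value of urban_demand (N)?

Policy B (Y + 15):
  J = 150
  Y = 243 − 2·150 (+15 from intervention) = -42
  W = 39 − 2·150 − (-42) = -219
  N = 31 + 3·(-219) = -626

-626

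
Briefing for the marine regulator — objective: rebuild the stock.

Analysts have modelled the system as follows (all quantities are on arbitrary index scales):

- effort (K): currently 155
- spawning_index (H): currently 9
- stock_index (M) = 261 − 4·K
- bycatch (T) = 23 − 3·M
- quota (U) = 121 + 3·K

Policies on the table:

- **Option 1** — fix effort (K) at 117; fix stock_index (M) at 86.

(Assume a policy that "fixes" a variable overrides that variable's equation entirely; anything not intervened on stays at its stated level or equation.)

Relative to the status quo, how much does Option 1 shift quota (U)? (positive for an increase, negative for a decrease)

-114

Baseline:
  K = 155
  U = 121 + 3·155 = 586
Option 1 (K := 117, M := 86):
  K = 117
  U = 121 + 3·117 = 472
Change in U: 472 − 586 = -114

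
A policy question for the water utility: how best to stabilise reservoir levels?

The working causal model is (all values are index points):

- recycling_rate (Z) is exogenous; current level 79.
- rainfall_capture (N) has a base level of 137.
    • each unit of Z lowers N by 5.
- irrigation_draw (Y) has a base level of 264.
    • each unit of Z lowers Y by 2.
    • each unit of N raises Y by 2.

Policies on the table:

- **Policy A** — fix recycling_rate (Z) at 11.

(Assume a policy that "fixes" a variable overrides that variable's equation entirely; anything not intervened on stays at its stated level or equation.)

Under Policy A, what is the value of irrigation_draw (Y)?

406

Policy A (Z := 11):
  Z = 11
  N = 137 − 5·11 = 82
  Y = 264 − 2·11 + 2·82 = 406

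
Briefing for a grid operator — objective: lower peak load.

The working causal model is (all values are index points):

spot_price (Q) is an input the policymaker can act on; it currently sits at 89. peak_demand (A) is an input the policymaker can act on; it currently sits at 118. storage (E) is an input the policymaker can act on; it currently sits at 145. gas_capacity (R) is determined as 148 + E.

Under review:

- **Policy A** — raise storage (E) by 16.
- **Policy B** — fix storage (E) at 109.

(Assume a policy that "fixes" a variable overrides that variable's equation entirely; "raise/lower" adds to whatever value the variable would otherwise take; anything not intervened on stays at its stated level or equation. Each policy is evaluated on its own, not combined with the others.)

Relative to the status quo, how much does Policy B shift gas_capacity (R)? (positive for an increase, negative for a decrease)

Baseline:
  E = 145
  R = 148 + 145 = 293
Policy B (E := 109):
  E = 109
  R = 148 + 109 = 257
Change in R: 257 − 293 = -36

-36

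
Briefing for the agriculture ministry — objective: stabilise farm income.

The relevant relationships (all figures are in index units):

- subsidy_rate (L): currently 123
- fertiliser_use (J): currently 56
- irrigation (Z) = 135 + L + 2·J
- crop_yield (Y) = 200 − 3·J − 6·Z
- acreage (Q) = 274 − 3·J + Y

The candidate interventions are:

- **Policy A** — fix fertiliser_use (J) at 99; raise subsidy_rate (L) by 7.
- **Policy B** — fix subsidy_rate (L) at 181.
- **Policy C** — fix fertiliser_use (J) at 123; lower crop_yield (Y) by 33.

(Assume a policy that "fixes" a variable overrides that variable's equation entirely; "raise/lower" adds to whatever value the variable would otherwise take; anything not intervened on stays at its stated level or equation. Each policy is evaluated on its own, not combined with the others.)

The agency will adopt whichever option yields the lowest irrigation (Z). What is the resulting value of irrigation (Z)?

Policy A (J := 99, L + 7):
  L = 123 + 7 = 130
  J = 99
  Z = 135 + 130 + 2·99 = 463
Policy B (L := 181):
  L = 181
  J = 56
  Z = 135 + 181 + 2·56 = 428
Policy C (J := 123, Y − 33):
  L = 123
  J = 123
  Z = 135 + 123 + 2·123 = 504
Comparing — Policy A: Z=463, Policy B: Z=428, Policy C: Z=504. Lowest is 428 (Policy B).

428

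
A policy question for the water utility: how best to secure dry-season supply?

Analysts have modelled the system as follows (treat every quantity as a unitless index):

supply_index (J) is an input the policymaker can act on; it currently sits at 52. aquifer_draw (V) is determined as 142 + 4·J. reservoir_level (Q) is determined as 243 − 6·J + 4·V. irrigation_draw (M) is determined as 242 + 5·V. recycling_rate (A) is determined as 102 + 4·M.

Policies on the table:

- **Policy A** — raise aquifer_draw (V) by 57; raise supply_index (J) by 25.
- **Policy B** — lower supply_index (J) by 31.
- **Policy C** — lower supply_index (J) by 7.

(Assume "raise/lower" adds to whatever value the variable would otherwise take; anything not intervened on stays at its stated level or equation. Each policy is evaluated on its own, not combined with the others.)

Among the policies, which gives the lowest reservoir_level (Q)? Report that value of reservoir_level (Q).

1021

Policy A (V + 57, J + 25):
  J = 52 + 25 = 77
  V = 142 + 4·77 (+57 from intervention) = 507
  Q = 243 − 6·77 + 4·507 = 1809
Policy B (J − 31):
  J = 52 − 31 = 21
  V = 142 + 4·21 = 226
  Q = 243 − 6·21 + 4·226 = 1021
Policy C (J − 7):
  J = 52 − 7 = 45
  V = 142 + 4·45 = 322
  Q = 243 − 6·45 + 4·322 = 1261
Comparing — Policy A: Q=1809, Policy B: Q=1021, Policy C: Q=1261. Lowest is 1021 (Policy B).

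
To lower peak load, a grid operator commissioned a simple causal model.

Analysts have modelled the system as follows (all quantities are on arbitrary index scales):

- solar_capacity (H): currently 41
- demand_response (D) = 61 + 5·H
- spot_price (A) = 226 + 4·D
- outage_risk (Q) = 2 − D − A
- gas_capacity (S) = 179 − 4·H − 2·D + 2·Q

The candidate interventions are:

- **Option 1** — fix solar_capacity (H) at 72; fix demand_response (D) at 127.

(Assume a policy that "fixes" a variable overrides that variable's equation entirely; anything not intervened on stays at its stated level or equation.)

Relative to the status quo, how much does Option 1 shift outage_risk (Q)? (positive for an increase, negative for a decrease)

695

Baseline:
  H = 41
  D = 61 + 5·41 = 266
  A = 226 + 4·266 = 1290
  Q = 2 − 266 − 1290 = -1554
Option 1 (H := 72, D := 127):
  H = 72
  D = 127
  A = 226 + 4·127 = 734
  Q = 2 − 127 − 734 = -859
Change in Q: -859 − (-1554) = 695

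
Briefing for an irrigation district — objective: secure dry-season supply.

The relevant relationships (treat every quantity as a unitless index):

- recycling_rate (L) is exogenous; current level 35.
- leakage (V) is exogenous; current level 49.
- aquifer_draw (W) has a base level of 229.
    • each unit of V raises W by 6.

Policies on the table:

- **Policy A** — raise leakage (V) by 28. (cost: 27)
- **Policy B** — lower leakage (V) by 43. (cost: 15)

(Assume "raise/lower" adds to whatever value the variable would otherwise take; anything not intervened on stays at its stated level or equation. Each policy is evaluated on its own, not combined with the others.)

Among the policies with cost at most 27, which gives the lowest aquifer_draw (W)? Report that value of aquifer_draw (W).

Policy A (V + 28):
  V = 49 + 28 = 77
  W = 229 + 6·77 = 691
Policy B (V − 43):
  V = 49 − 43 = 6
  W = 229 + 6·6 = 265
Comparing — Policy A: W=691, Policy B: W=265. Lowest is 265 (Policy B).

265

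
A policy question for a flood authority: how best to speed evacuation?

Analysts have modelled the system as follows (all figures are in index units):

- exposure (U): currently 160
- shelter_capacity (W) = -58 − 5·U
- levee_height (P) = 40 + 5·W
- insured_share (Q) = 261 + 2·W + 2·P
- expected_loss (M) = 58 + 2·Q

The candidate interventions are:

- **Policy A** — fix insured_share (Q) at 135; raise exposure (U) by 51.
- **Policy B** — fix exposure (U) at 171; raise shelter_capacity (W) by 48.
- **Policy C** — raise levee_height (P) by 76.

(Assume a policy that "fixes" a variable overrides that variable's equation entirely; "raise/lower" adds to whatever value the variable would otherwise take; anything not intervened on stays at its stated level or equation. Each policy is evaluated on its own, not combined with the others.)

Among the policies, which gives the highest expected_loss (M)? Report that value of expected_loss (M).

Policy A (Q := 135, U + 51):
  U = 160 + 51 = 211
  W = -58 − 5·211 = -1113
  P = 40 + 5·(-1113) = -5525
  Q = 135
  M = 58 + 2·135 = 328
Policy B (U := 171, W + 48):
  U = 171
  W = -58 − 5·171 (+48 from intervention) = -865
  P = 40 + 5·(-865) = -4285
  Q = 261 + 2·(-865) + 2·(-4285) = -10039
  M = 58 + 2·(-10039) = -20020
Policy C (P + 76):
  U = 160
  W = -58 − 5·160 = -858
  P = 40 + 5·(-858) (+76 from intervention) = -4174
  Q = 261 + 2·(-858) + 2·(-4174) = -9803
  M = 58 + 2·(-9803) = -19548
Comparing — Policy A: M=328, Policy B: M=-20020, Policy C: M=-19548. Highest is 328 (Policy A).

328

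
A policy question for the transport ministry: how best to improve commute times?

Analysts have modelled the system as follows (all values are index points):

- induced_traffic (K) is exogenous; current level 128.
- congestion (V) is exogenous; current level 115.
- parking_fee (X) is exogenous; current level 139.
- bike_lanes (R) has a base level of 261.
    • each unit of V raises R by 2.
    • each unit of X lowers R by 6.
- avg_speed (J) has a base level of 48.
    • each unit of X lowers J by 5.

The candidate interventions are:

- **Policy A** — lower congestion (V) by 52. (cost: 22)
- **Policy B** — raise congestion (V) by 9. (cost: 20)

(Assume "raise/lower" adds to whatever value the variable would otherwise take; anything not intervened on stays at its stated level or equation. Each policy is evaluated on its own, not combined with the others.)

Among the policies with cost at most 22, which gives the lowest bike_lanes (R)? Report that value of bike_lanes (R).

Policy A (V − 52):
  V = 115 − 52 = 63
  X = 139
  R = 261 + 2·63 − 6·139 = -447
Policy B (V + 9):
  V = 115 + 9 = 124
  X = 139
  R = 261 + 2·124 − 6·139 = -325
Comparing — Policy A: R=-447, Policy B: R=-325. Lowest is -447 (Policy A).

-447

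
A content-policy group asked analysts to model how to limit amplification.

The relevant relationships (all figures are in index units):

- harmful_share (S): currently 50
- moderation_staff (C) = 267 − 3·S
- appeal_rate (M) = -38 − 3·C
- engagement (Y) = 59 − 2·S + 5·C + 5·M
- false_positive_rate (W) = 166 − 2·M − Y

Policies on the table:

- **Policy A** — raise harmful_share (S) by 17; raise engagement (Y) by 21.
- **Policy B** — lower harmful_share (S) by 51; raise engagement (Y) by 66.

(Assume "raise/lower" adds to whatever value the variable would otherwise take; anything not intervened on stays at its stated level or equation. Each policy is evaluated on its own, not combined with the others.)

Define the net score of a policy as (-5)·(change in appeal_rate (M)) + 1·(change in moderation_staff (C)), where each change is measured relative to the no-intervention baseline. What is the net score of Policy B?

Baseline:
  S = 50
  C = 267 − 3·50 = 117
  M = -38 − 3·117 = -389
Policy B (S − 51, Y + 66):
  S = 50 − 51 = -1
  C = 267 − 3·(-1) = 270
  M = -38 − 3·270 = -848
ΔM = -848 − (-389) = -459; ΔC = 270 − 117 = 153
Score = (-5)·(-459) + 1·153 = 2448

2448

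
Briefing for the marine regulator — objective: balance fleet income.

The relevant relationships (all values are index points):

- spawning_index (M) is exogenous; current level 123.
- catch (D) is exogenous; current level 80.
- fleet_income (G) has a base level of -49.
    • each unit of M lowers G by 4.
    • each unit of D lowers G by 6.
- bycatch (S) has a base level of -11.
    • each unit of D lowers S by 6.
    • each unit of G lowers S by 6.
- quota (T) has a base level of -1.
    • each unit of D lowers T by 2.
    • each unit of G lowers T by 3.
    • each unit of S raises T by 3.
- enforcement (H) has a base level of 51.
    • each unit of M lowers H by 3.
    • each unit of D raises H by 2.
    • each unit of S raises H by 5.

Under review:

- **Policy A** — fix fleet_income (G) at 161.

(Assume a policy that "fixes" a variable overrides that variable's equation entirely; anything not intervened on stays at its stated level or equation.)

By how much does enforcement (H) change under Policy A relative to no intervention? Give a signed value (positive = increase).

Baseline:
  M = 123
  D = 80
  G = -49 − 4·123 − 6·80 = -1021
  S = -11 − 6·80 − 6·(-1021) = 5635
  H = 51 − 3·123 + 2·80 + 5·5635 = 28017
Policy A (G := 161):
  M = 123
  D = 80
  G = 161
  S = -11 − 6·80 − 6·161 = -1457
  H = 51 − 3·123 + 2·80 + 5·(-1457) = -7443
Change in H: -7443 − 28017 = -35460

-35460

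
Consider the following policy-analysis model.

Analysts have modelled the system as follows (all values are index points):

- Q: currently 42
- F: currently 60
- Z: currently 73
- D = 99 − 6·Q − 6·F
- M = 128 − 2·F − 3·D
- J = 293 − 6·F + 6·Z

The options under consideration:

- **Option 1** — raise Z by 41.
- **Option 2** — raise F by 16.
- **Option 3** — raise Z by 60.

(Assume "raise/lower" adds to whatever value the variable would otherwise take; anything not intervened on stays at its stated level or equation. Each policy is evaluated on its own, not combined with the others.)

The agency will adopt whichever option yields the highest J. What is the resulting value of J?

731

Option 1 (Z + 41):
  F = 60
  Z = 73 + 41 = 114
  J = 293 − 6·60 + 6·114 = 617
Option 2 (F + 16):
  F = 60 + 16 = 76
  Z = 73
  J = 293 − 6·76 + 6·73 = 275
Option 3 (Z + 60):
  F = 60
  Z = 73 + 60 = 133
  J = 293 − 6·60 + 6·133 = 731
Comparing — Option 1: J=617, Option 2: J=275, Option 3: J=731. Highest is 731 (Option 3).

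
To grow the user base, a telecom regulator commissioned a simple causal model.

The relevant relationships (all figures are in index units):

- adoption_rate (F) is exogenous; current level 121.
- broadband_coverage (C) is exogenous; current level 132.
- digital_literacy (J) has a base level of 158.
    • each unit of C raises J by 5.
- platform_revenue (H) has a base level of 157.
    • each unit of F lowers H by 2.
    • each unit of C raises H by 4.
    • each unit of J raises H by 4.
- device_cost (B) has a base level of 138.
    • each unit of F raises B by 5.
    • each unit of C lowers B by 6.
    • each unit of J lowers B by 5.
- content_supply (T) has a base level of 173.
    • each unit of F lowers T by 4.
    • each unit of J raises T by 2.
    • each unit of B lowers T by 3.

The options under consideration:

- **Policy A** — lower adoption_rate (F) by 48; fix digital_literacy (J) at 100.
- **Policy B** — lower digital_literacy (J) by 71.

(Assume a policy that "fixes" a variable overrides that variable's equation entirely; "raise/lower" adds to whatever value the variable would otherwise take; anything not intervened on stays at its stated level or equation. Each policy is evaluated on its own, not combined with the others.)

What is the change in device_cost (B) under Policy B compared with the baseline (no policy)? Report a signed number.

355

Baseline:
  F = 121
  C = 132
  J = 158 + 5·132 = 818
  B = 138 + 5·121 − 6·132 − 5·818 = -4139
Policy B (J − 71):
  F = 121
  C = 132
  J = 158 + 5·132 (−71 from intervention) = 747
  B = 138 + 5·121 − 6·132 − 5·747 = -3784
Change in B: -3784 − (-4139) = 355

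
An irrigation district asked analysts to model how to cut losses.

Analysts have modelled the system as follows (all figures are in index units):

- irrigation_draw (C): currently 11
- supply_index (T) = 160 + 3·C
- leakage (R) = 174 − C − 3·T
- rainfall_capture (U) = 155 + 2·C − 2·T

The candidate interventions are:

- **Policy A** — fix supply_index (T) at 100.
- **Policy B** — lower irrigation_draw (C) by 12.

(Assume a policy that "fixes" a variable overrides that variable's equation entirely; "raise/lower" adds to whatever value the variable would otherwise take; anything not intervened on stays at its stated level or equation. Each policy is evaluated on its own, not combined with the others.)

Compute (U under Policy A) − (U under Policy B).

Policy A (T := 100):
  C = 11
  T = 100
  U = 155 + 2·11 − 2·100 = -23
Policy B (C − 12):
  C = 11 − 12 = -1
  T = 160 + 3·(-1) = 157
  U = 155 + 2·(-1) − 2·157 = -161
U: -23 − (-161) = 138

138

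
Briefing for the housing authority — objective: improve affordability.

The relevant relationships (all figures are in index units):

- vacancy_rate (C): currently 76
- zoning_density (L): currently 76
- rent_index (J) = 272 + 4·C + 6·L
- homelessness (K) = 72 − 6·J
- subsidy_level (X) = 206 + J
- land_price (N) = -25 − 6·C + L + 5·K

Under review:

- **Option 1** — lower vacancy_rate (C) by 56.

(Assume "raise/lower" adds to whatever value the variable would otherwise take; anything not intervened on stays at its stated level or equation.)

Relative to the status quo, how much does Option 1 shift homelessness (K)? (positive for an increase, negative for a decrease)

Baseline:
  C = 76
  L = 76
  J = 272 + 4·76 + 6·76 = 1032
  K = 72 − 6·1032 = -6120
Option 1 (C − 56):
  C = 76 − 56 = 20
  L = 76
  J = 272 + 4·20 + 6·76 = 808
  K = 72 − 6·808 = -4776
Change in K: -4776 − (-6120) = 1344

1344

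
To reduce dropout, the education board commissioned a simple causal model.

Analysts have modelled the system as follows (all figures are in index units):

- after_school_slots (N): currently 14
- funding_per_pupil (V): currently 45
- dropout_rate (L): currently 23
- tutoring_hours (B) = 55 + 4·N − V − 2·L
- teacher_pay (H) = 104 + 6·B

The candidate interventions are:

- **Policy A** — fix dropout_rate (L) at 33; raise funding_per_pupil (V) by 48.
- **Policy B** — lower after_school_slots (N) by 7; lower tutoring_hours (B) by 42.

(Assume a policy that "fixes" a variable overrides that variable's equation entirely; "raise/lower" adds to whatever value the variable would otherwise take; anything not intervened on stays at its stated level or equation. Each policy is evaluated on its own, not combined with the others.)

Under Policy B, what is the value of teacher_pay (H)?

-196

Policy B (N − 7, B − 42):
  N = 14 − 7 = 7
  V = 45
  L = 23
  B = 55 + 4·7 − 45 − 2·23 (−42 from intervention) = -50
  H = 104 + 6·(-50) = -196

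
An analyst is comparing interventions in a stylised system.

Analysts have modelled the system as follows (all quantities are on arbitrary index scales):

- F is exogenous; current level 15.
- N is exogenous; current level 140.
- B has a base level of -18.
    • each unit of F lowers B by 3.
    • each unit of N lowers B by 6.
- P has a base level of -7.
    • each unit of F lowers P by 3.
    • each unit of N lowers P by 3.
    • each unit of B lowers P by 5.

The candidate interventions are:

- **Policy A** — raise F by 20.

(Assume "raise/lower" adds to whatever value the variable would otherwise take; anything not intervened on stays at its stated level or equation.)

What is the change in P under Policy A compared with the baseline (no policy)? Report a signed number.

240

Baseline:
  F = 15
  N = 140
  B = -18 − 3·15 − 6·140 = -903
  P = -7 − 3·15 − 3·140 − 5·(-903) = 4043
Policy A (F + 20):
  F = 15 + 20 = 35
  N = 140
  B = -18 − 3·35 − 6·140 = -963
  P = -7 − 3·35 − 3·140 − 5·(-963) = 4283
Change in P: 4283 − 4043 = 240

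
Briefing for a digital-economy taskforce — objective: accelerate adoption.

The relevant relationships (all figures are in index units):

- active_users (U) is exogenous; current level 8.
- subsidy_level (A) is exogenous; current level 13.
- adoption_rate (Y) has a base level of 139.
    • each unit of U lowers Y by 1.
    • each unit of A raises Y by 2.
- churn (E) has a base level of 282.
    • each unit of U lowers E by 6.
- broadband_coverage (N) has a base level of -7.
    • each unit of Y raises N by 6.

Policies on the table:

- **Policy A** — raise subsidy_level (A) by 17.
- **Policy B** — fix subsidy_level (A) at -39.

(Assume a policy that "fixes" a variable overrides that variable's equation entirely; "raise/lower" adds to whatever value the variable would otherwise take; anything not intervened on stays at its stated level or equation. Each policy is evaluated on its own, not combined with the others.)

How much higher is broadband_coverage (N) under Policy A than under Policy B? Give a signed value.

828

Policy A (A + 17):
  U = 8
  A = 13 + 17 = 30
  Y = 139 − 8 + 2·30 = 191
  N = -7 + 6·191 = 1139
Policy B (A := -39):
  U = 8
  A = -39
  Y = 139 − 8 + 2·(-39) = 53
  N = -7 + 6·53 = 311
N: 1139 − 311 = 828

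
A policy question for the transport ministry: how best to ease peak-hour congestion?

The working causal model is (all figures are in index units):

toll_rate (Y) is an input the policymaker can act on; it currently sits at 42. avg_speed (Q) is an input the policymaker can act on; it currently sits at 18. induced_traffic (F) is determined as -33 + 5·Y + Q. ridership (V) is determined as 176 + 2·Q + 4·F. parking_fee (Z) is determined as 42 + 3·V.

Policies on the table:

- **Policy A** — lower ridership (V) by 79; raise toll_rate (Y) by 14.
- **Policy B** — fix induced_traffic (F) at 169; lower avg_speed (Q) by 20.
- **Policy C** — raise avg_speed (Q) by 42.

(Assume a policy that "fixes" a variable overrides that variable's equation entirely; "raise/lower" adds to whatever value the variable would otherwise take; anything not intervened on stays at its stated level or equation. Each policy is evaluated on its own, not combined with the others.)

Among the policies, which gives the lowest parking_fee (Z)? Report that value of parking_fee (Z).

Policy A (V − 79, Y + 14):
  Y = 42 + 14 = 56
  Q = 18
  F = -33 + 5·56 + 18 = 265
  V = 176 + 2·18 + 4·265 (−79 from intervention) = 1193
  Z = 42 + 3·1193 = 3621
Policy B (F := 169, Q − 20):
  Y = 42
  Q = 18 − 20 = -2
  F = 169
  V = 176 + 2·(-2) + 4·169 = 848
  Z = 42 + 3·848 = 2586
Policy C (Q + 42):
  Y = 42
  Q = 18 + 42 = 60
  F = -33 + 5·42 + 60 = 237
  V = 176 + 2·60 + 4·237 = 1244
  Z = 42 + 3·1244 = 3774
Comparing — Policy A: Z=3621, Policy B: Z=2586, Policy C: Z=3774. Lowest is 2586 (Policy B).

2586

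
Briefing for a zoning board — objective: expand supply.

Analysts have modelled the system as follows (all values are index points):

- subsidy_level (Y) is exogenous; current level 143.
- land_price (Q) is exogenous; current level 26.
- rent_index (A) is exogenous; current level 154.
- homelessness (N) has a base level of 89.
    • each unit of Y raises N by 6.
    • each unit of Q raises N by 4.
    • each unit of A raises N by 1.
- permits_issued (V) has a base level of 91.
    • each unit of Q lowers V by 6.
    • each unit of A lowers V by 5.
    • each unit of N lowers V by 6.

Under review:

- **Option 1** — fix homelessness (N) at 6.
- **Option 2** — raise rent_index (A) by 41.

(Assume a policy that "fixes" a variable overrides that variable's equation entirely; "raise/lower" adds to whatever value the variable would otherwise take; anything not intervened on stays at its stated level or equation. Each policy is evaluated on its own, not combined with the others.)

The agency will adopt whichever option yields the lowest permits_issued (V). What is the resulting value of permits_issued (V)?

-8516

Option 1 (N := 6):
  Y = 143
  Q = 26
  A = 154
  N = 6
  V = 91 − 6·26 − 5·154 − 6·6 = -871
Option 2 (A + 41):
  Y = 143
  Q = 26
  A = 154 + 41 = 195
  N = 89 + 6·143 + 4·26 + 195 = 1246
  V = 91 − 6·26 − 5·195 − 6·1246 = -8516
Comparing — Option 1: V=-871, Option 2: V=-8516. Lowest is -8516 (Option 2).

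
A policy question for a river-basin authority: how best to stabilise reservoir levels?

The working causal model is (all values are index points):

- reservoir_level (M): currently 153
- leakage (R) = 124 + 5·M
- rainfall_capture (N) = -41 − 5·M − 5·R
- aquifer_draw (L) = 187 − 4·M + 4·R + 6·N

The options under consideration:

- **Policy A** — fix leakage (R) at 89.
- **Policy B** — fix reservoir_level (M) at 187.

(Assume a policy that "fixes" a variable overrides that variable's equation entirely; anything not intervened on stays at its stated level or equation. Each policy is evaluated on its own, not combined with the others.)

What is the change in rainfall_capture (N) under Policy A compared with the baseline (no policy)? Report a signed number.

4000

Baseline:
  M = 153
  R = 124 + 5·153 = 889
  N = -41 − 5·153 − 5·889 = -5251
Policy A (R := 89):
  M = 153
  R = 89
  N = -41 − 5·153 − 5·89 = -1251
Change in N: -1251 − (-5251) = 4000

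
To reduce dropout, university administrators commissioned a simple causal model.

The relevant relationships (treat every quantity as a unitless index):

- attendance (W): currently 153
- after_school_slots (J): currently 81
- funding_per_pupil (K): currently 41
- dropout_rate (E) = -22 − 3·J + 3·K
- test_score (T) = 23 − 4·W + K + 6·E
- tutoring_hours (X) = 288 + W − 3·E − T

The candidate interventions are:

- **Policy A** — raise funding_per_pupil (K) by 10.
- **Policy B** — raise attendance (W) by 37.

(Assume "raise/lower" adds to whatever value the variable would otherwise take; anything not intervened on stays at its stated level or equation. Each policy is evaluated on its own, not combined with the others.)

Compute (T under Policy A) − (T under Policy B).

338

Policy A (K + 10):
  W = 153
  J = 81
  K = 41 + 10 = 51
  E = -22 − 3·81 + 3·51 = -112
  T = 23 − 4·153 + 51 + 6·(-112) = -1210
Policy B (W + 37):
  W = 153 + 37 = 190
  J = 81
  K = 41
  E = -22 − 3·81 + 3·41 = -142
  T = 23 − 4·190 + 41 + 6·(-142) = -1548
T: -1210 − (-1548) = 338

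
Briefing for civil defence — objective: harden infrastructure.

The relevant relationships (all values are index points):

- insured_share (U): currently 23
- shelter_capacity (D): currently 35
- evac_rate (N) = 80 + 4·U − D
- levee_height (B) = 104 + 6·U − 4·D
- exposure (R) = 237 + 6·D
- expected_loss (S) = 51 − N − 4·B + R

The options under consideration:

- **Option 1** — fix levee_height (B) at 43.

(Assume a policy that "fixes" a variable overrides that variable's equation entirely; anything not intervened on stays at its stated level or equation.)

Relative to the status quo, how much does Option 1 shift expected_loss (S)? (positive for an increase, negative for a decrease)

Baseline:
  U = 23
  D = 35
  N = 80 + 4·23 − 35 = 137
  B = 104 + 6·23 − 4·35 = 102
  R = 237 + 6·35 = 447
  S = 51 − 137 − 4·102 + 447 = -47
Option 1 (B := 43):
  U = 23
  D = 35
  N = 80 + 4·23 − 35 = 137
  B = 43
  R = 237 + 6·35 = 447
  S = 51 − 137 − 4·43 + 447 = 189
Change in S: 189 − (-47) = 236

236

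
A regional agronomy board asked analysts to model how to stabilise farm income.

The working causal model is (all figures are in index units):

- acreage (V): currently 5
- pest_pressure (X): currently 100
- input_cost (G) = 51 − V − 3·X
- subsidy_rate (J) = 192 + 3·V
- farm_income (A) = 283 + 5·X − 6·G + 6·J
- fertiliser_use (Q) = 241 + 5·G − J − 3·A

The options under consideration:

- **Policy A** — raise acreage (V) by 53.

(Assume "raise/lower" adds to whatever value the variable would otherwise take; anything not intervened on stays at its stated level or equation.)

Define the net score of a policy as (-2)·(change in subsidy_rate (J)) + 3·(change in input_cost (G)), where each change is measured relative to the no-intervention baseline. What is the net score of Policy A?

Baseline:
  V = 5
  X = 100
  G = 51 − 5 − 3·100 = -254
  J = 192 + 3·5 = 207
Policy A (V + 53):
  V = 5 + 53 = 58
  X = 100
  G = 51 − 58 − 3·100 = -307
  J = 192 + 3·58 = 366
ΔJ = 366 − 207 = 159; ΔG = -307 − (-254) = -53
Score = (-2)·159 + 3·(-53) = -477

-477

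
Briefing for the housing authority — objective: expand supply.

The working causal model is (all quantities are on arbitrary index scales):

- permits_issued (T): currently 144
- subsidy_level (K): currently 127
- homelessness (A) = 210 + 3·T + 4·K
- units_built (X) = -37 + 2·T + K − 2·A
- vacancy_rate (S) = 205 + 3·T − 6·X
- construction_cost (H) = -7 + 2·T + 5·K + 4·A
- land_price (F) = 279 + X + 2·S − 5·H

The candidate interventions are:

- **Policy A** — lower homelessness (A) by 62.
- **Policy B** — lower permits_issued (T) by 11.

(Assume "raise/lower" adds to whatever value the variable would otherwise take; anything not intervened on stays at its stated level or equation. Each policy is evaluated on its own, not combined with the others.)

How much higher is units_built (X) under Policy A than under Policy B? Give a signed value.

Policy A (A − 62):
  T = 144
  K = 127
  A = 210 + 3·144 + 4·127 (−62 from intervention) = 1088
  X = -37 + 2·144 + 127 − 2·1088 = -1798
Policy B (T − 11):
  T = 144 − 11 = 133
  K = 127
  A = 210 + 3·133 + 4·127 = 1117
  X = -37 + 2·133 + 127 − 2·1117 = -1878
X: -1798 − (-1878) = 80

80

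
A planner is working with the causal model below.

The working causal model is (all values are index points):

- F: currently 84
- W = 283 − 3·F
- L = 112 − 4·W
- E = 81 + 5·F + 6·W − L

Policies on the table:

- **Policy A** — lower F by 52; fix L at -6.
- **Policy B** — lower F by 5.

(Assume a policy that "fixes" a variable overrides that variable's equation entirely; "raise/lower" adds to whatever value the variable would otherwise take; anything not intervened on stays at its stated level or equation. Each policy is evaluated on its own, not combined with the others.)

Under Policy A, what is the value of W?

187

Policy A (F − 52, L := -6):
  F = 84 − 52 = 32
  W = 283 − 3·32 = 187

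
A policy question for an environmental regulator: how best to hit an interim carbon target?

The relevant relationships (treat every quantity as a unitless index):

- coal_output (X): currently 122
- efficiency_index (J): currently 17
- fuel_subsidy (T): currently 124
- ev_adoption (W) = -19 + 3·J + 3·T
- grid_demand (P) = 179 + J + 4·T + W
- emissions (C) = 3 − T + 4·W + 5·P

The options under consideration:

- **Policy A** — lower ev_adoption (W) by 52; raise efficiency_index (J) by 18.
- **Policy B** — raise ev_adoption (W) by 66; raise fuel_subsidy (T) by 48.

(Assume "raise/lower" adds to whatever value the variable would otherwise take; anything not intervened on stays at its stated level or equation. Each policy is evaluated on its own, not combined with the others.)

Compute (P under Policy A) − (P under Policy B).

-382

Policy A (W − 52, J + 18):
  J = 17 + 18 = 35
  T = 124
  W = -19 + 3·35 + 3·124 (−52 from intervention) = 406
  P = 179 + 35 + 4·124 + 406 = 1116
Policy B (W + 66, T + 48):
  J = 17
  T = 124 + 48 = 172
  W = -19 + 3·17 + 3·172 (+66 from intervention) = 614
  P = 179 + 17 + 4·172 + 614 = 1498
P: 1116 − 1498 = -382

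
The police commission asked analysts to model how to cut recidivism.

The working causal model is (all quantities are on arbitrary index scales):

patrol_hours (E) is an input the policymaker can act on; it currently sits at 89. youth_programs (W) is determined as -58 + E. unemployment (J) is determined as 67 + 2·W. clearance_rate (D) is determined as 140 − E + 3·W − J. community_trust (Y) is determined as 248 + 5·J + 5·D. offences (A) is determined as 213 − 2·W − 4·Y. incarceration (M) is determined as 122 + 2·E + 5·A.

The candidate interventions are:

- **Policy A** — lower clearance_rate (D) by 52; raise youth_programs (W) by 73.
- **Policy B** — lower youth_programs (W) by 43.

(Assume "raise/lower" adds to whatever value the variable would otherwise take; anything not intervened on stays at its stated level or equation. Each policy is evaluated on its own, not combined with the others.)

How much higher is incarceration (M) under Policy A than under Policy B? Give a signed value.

Policy A (D − 52, W + 73):
  E = 89
  W = -58 + 89 (+73 from intervention) = 104
  J = 67 + 2·104 = 275
  D = 140 − 89 + 3·104 − 275 (−52 from intervention) = 36
  Y = 248 + 5·275 + 5·36 = 1803
  A = 213 − 2·104 − 4·1803 = -7207
  M = 122 + 2·89 + 5·(-7207) = -35735
Policy B (W − 43):
  E = 89
  W = -58 + 89 (−43 from intervention) = -12
  J = 67 + 2·(-12) = 43
  D = 140 − 89 + 3·(-12) − 43 = -28
  Y = 248 + 5·43 + 5·(-28) = 323
  A = 213 − 2·(-12) − 4·323 = -1055
  M = 122 + 2·89 + 5·(-1055) = -4975
M: -35735 − (-4975) = -30760

-30760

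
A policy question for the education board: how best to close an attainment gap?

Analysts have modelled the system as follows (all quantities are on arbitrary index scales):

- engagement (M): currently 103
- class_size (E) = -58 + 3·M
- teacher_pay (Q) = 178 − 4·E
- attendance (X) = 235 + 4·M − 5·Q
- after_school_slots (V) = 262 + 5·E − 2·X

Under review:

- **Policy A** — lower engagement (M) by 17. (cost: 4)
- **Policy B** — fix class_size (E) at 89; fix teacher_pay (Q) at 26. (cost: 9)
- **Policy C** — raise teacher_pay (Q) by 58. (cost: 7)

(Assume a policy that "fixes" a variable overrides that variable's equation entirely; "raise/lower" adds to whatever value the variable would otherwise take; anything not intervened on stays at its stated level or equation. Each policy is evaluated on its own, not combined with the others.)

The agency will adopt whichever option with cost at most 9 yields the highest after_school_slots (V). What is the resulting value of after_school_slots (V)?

Policy A (M − 17):
  M = 103 − 17 = 86
  E = -58 + 3·86 = 200
  Q = 178 − 4·200 = -622
  X = 235 + 4·86 − 5·(-622) = 3689
  V = 262 + 5·200 − 2·3689 = -6116
Policy B (E := 89, Q := 26):
  M = 103
  E = 89
  Q = 26
  X = 235 + 4·103 − 5·26 = 517
  V = 262 + 5·89 − 2·517 = -327
Policy C (Q + 58):
  M = 103
  E = -58 + 3·103 = 251
  Q = 178 − 4·251 (+58 from intervention) = -768
  X = 235 + 4·103 − 5·(-768) = 4487
  V = 262 + 5·251 − 2·4487 = -7457
Comparing — Policy A: V=-6116, Policy B: V=-327, Policy C: V=-7457. Highest is -327 (Policy B).

-327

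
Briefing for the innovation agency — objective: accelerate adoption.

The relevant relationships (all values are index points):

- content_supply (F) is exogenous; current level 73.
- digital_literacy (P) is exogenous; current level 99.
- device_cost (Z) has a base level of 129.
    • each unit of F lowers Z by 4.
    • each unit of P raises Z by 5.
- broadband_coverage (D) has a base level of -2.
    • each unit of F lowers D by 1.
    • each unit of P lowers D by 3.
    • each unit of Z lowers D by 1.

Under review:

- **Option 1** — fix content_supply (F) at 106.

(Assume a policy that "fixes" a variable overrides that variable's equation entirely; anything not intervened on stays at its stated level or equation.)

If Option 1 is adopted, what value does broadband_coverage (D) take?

Option 1 (F := 106):
  F = 106
  P = 99
  Z = 129 − 4·106 + 5·99 = 200
  D = -2 − 106 − 3·99 − 200 = -605

-605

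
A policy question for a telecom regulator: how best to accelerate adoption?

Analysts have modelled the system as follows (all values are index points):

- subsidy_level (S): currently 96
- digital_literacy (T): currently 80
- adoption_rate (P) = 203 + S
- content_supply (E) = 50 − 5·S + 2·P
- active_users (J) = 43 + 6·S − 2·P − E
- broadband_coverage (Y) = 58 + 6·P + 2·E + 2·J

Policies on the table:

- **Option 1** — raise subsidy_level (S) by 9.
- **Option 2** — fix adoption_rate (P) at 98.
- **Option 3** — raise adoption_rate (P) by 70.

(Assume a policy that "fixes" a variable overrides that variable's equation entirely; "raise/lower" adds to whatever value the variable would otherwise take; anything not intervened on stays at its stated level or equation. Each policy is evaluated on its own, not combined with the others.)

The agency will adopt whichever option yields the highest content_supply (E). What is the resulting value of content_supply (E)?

Option 1 (S + 9):
  S = 96 + 9 = 105
  P = 203 + 105 = 308
  E = 50 − 5·105 + 2·308 = 141
Option 2 (P := 98):
  S = 96
  P = 98
  E = 50 − 5·96 + 2·98 = -234
Option 3 (P + 70):
  S = 96
  P = 203 + 96 (+70 from intervention) = 369
  E = 50 − 5·96 + 2·369 = 308
Comparing — Option 1: E=141, Option 2: E=-234, Option 3: E=308. Highest is 308 (Option 3).

308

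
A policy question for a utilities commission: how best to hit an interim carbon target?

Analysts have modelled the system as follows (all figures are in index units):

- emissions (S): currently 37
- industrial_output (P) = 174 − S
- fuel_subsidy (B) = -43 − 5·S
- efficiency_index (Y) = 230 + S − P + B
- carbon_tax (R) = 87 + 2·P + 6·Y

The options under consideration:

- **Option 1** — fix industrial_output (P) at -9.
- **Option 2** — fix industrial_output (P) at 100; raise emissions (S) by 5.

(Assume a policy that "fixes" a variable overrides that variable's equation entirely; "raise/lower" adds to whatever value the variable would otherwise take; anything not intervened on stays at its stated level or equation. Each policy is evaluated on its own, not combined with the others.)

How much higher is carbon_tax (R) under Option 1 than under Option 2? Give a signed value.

556

Option 1 (P := -9):
  S = 37
  P = -9
  B = -43 − 5·37 = -228
  Y = 230 + 37 − (-9) + (-228) = 48
  R = 87 + 2·(-9) + 6·48 = 357
Option 2 (P := 100, S + 5):
  S = 37 + 5 = 42
  P = 100
  B = -43 − 5·42 = -253
  Y = 230 + 42 − 100 + (-253) = -81
  R = 87 + 2·100 + 6·(-81) = -199
R: 357 − (-199) = 556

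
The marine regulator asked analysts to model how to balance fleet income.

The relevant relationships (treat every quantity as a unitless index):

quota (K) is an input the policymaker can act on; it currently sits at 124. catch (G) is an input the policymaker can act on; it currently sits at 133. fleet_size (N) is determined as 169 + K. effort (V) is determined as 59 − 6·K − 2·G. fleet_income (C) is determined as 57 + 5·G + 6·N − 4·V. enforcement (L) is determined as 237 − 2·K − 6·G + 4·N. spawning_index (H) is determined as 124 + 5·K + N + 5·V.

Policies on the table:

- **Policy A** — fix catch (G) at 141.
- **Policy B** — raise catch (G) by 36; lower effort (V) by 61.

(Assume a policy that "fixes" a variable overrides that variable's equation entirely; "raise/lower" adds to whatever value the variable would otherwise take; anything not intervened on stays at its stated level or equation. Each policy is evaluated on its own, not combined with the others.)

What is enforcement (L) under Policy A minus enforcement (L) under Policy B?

Policy A (G := 141):
  K = 124
  G = 141
  N = 169 + 124 = 293
  L = 237 − 2·124 − 6·141 + 4·293 = 315
Policy B (G + 36, V − 61):
  K = 124
  G = 133 + 36 = 169
  N = 169 + 124 = 293
  L = 237 − 2·124 − 6·169 + 4·293 = 147
L: 315 − 147 = 168

168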